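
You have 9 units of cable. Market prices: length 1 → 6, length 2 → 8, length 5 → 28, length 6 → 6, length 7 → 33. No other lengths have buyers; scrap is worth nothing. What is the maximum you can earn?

Let r[k] be the best obtainable value from length k. For each k, try every first piece i and keep the best of price[i] + r[k−i].
r[1] = 6
r[2] = max(6+6, 8+0) = 12
r[3] = max(6+12, 8+6) = 18
r[4] = max(6+18, 8+12) = 24
r[5] = max(6+24, 8+18, 28+0) = 30
r[6] = max(6+30, 8+24, 28+6, 6+0) = 36
r[7] = max(6+36, 8+30, 28+12, 6+6, 33+0) = 42
r[8] = max(6+42, 8+36, 28+18, 6+12, 33+6) = 48
r[9] = max(6+48, 8+42, 28+24, 6+18, 33+12) = 54
One optimal cutting: 1 + 1 + 1 + 1 + 1 + 1 + 1 + 1 + 1 → 54.

54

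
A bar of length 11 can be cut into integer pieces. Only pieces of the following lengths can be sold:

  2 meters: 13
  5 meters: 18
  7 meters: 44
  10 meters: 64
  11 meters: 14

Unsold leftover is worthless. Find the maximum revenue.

Consider every possible first cut. best[k] is the best of p[i]+best[k−i] over all sellable i≤k.
best[1] = 0
best[2] = 13
best[3] = 13
best[4] = 26  (first piece 2, then best[2]=13)
best[5] = 26
best[6] = 39  (first piece 2, then best[4]=26)
best[7] = 44
best[8] = 52  (first piece 2, then best[6]=39)
best[9] = 57  (first piece 2, then best[7]=44)
best[10] = 65  (first piece 2, then best[8]=52)
best[11] = 70  (first piece 2, then best[9]=57)
One optimal cutting: 7 + 2 + 2 → 70.

70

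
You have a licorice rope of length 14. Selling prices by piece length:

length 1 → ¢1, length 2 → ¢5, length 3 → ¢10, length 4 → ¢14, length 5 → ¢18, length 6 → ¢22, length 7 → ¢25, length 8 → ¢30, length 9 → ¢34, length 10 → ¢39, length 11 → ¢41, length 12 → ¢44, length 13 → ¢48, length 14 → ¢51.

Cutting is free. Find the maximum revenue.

Build R[k] bottom-up: R[k] = max over allowed piece i of (p[i] + R[k−i]).
R[1] = 1
R[2] = 5
R[3] = 10
R[4] = 14
R[5] = 18
R[6] = 22
R[7] = 25
R[8] = 30
R[9] = 34
R[10] = 39
R[11] = 41
R[12] = 44  (first piece 2, then R[10]=39)
R[13] = 49  (first piece 3, then R[10]=39)
R[14] = 53  (first piece 4, then R[10]=39)
One optimal cutting: 10 + 4 → ¢39 + ¢14 = ¢53.

53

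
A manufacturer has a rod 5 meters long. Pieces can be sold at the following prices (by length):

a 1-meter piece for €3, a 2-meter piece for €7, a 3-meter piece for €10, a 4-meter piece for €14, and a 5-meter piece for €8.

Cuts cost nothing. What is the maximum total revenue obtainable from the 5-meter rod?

Build best[k] bottom-up: best[k] = max over allowed piece i of (p[i] + best[k−i]).
best[1] = 3
best[2] = max(3+3, 7+0) = 7
best[3] = max(3+7, 7+3, 10+0) = 10
best[4] = max(3+10, 7+7, 10+3, 14+0) = 14
best[5] = max(3+14, 7+10, 10+7, 14+3, 8+0) = 17
One optimal cutting: 2 + 2 + 1 → €7 + €7 + €3 = €17.

17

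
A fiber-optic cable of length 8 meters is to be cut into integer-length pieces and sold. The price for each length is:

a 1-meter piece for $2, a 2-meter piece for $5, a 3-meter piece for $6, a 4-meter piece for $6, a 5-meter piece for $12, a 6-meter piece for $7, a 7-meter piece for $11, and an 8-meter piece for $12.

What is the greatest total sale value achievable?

Consider every possible first cut. best[k] is the best of p[i]+best[k−i] over all sellable i≤k.
best[1] = 2
best[2] = max(2+2, 5+0) = 5
best[3] = max(2+5, 5+2, 6+0) = 7
best[4] = max(2+7, 5+5, 6+2, 6+0) = 10
best[5] = max(2+10, 5+7, 6+5, 6+2, 12+0) = 12
best[6] = max(2+12, 5+10, 6+7, 6+5, 12+2, 7+0) = 15
best[7] = max(2+15, 5+12, 6+10, …, 7+2, 11+0) = 17
best[8] = max(2+17, 5+15, 6+12, …, 11+2, 12+0) = 20
One optimal cutting: 2 + 2 + 2 + 2 → $5 + $5 + $5 + $5 = $20.

20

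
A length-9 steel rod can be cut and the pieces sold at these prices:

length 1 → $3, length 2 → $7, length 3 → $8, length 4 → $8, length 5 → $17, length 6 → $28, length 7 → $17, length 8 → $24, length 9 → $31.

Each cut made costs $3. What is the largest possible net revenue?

33

Let r[k] be the best obtainable value from length k. For each k, try every first piece i and keep the best of price[i] + r[k−i] minus the 3 cut fee when i<k.
r[1] = 3
r[2] = max(3+3-3, 7+0) = 7
r[3] = max(3+7-3, 7+3-3, 8+0) = 8
r[4] = max(3+8-3, 7+7-3, 8+3-3, 8+0) = 11
r[5] = max(3+11-3, 7+8-3, 8+7-3, 8+3-3, 17+0) = 17
r[6] = max(3+17-3, 7+11-3, 8+8-3, 8+7-3, 17+3-3, 28+0) = 28
r[7] = max(3+28-3, 7+17-3, 8+11-3, …, 28+3-3, 17+0) = 28
r[8] = max(3+28-3, 7+28-3, 8+17-3, …, 17+3-3, 24+0) = 32
r[9] = max(3+32-3, 7+28-3, 8+28-3, …, 24+3-3, 31+0) = 33
One optimal plan: pieces 6 + 3 (1 cut) → $36 − $3 = $33.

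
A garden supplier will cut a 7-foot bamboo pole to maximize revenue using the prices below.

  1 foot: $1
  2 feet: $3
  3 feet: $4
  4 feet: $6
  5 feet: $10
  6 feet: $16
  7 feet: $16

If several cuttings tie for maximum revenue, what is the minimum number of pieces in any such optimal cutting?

Consider every possible first cut. r[k] is the best of p[i]+r[k−i] over all sellable i≤k.
r[1] = 1
r[2] = 3
r[3] = 4  (first piece 1, then r[2]=3)
r[4] = 6  (first piece 2, then r[2]=3)
r[5] = 10
r[6] = 16
r[7] = 17  (first piece 1, then r[6]=16)
Maximum revenue is $17.
Now minimize piece count subject to staying optimal: for each k, pieces[k] = 1 + min over i with p[i]+r[k−i]=r[k] of pieces[k−i].
pieces[4] = 1
pieces[5] = 1
pieces[6] = 1
pieces[7] = 2

2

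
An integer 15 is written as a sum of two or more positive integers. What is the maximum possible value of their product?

243

Define g[k] = max over 1≤i<k of i · max(k−i, g[k−i]); the inner max lets the remainder stay uncut if that's better.
g[2] = 1*max(1,0) = 1*1 = 1
g[3] = 1*max(2,1) = 1*2 = 2
g[4] = 2*max(2,1) = 2*2 = 4
g[5] = 2*max(3,2) = 2*3 = 6
g[6] = 3*max(3,2) = 3*3 = 9
g[7] = 2*max(5,6) = 2*6 = 12
g[8] = 2*max(6,9) = 2*9 = 18
g[9] = 3*max(6,9) = 3*9 = 27
g[10] = 2*max(8,18) = 2*18 = 36
g[11] = 2*max(9,27) = 2*27 = 54
g[12] = 3*max(9,27) = 3*27 = 81
g[13] = 2*max(11,54) = 2*54 = 108
g[14] = 2*max(12,81) = 2*81 = 162
g[15] = 3*max(12,81) = 3*81 = 243
One optimal split: 3 + 3 + 3 + 3 + 3; product 3*3*3*3*3 = 243.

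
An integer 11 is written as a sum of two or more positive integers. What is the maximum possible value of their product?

54

Let m[k] be the best product for length k (with at least one cut). For each first piece i, the rest contributes max(k−i, m[k−i]).
Small cases: m[2]=1, m[3]=2, m[4]=4.
m[5] = 2×max(3,2) = 2×3 = 6
m[6] = 3×max(3,2) = 3×3 = 9
m[7] = 2×max(5,6) = 2×6 = 12
m[8] = 2×max(6,9) = 2×9 = 18
m[9] = 3×max(6,9) = 3×9 = 27
m[10] = 2×max(8,18) = 2×18 = 36
m[11] = 2×max(9,27) = 2×27 = 54
One optimal split: 3 + 3 + 3 + 2; product 3×3×3×2 = 54.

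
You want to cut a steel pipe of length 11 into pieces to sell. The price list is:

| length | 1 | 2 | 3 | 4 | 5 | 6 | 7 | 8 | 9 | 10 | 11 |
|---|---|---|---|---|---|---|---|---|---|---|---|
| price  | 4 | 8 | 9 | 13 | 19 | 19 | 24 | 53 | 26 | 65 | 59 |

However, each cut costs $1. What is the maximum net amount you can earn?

Let v[k] be the best obtainable value from length k. For each k, try every first piece i and keep the best of price[i] + v[k−i] minus the 1 cut fee when i<k.
v[1] = 4
v[2] = 8
v[3] = 11  (first piece 1, then v[2]=8)
v[4] = 15  (first piece 2, then v[2]=8)
v[5] = 19
v[6] = 22  (first piece 1, then v[5]=19)
v[7] = 26  (first piece 2, then v[5]=19)
v[8] = 53
v[9] = 56  (first piece 1, then v[8]=53)
v[10] = 65
v[11] = 68  (first piece 1, then v[10]=65)
One optimal plan: pieces 10 + 1 (1 cut) → $69 − $1 = $68.

68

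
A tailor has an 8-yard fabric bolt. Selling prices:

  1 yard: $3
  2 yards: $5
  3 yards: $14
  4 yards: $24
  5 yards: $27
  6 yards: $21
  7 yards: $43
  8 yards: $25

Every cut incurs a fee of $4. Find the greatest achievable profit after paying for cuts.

Let v[k] be the best obtainable value from length k. For each k, try every first piece i and keep the best of price[i] + v[k−i] minus the 4 cut fee when i<k.
v[1] = 3
v[2] = 5
v[3] = 14
v[4] = 24
v[5] = 27
v[6] = 26  (first piece 1, then v[5]=27)
v[7] = 43
v[8] = 44  (first piece 4, then v[4]=24)
One optimal plan: pieces 4 + 4 (1 cut) → $48 − $4 = $44.

44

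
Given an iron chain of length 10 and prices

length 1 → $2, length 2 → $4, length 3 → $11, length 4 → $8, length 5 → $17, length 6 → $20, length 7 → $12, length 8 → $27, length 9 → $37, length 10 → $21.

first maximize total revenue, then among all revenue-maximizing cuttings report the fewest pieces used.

Consider every possible first cut. r[k] is the best of p[i]+r[k−i] over all sellable i≤k.
r[1] = 2
r[2] = max(2+2, 4+0) = 4
r[3] = max(2+4, 4+2, 11+0) = 11
r[4] = max(2+11, 4+4, 11+2, 8+0) = 13
r[5] = max(2+13, 4+11, 11+4, 8+2, 17+0) = 17
r[6] = max(2+17, 4+13, 11+11, 8+4, 17+2, 20+0) = 22
r[7] = max(2+22, 4+17, 11+13, …, 20+2, 12+0) = 24
r[8] = max(2+24, 4+22, 11+17, …, 12+2, 27+0) = 28
r[9] = max(2+28, 4+24, 11+22, …, 27+2, 37+0) = 37
r[10] = max(2+37, 4+28, 11+24, …, 37+2, 21+0) = 39
Maximum revenue is $39.
Now minimize piece count subject to staying optimal: for each k, pieces[k] = 1 + min over i with p[i]+r[k−i]=r[k] of pieces[k−i].
pieces[7] = 3
pieces[8] = 2
pieces[9] = 1
pieces[10] = 2

2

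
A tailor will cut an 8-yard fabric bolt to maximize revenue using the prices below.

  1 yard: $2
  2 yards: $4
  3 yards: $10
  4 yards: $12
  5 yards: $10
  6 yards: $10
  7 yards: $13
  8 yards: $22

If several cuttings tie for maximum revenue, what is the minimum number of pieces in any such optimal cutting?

2

Let r[k] be the best obtainable value from length k. For each k, try every first piece i and keep the best of price[i] + r[k−i].
r[1] = 2
r[2] = 4  (first piece 1, then r[1]=2)
r[3] = 10
r[4] = 12  (first piece 1, then r[3]=10)
r[5] = 14  (first piece 1, then r[4]=12)
r[6] = 20  (first piece 3, then r[3]=10)
r[7] = 22  (first piece 1, then r[6]=20)
r[8] = 24  (first piece 1, then r[7]=22)
Maximum revenue is $24.
Now minimize piece count subject to staying optimal: for each k, pieces[k] = 1 + min over i with p[i]+r[k−i]=r[k] of pieces[k−i].
pieces[5] = 2
pieces[6] = 2
pieces[7] = 2
pieces[8] = 2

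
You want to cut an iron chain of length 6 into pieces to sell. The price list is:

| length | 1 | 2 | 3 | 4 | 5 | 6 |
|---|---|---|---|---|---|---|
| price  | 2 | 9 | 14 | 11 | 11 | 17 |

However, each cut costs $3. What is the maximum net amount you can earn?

Consider every possible first cut. net[k] is the best of p[i]+net[k−i] over all sellable i≤k, charging 3 whenever i<k.
net[1] = 2
net[2] = 9
net[3] = 14
net[4] = 15  (first piece 2, then net[2]=9)
net[5] = 20  (first piece 2, then net[3]=14)
net[6] = 25  (first piece 3, then net[3]=14)
One optimal plan: pieces 3 + 3 (1 cut) → $28 − $3 = $25.

25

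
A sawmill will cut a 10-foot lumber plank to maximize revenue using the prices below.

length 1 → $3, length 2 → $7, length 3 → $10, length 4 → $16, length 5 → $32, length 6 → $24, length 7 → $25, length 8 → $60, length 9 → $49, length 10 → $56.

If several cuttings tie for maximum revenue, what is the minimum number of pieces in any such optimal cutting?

Build r[k] bottom-up: r[k] = max over allowed piece i of (p[i] + r[k−i]).
r[1] = 3
r[2] = 7
r[3] = 10  (first piece 1, then r[2]=7)
r[4] = 16
r[5] = 32
r[6] = 35  (first piece 1, then r[5]=32)
r[7] = 39  (first piece 2, then r[5]=32)
r[8] = 60
r[9] = 63  (first piece 1, then r[8]=60)
r[10] = 67  (first piece 2, then r[8]=60)
Maximum revenue is $67.
Now minimize piece count subject to staying optimal: for each k, pieces[k] = 1 + min over i with p[i]+r[k−i]=r[k] of pieces[k−i].
pieces[7] = 2
pieces[8] = 1
pieces[9] = 2
pieces[10] = 2

2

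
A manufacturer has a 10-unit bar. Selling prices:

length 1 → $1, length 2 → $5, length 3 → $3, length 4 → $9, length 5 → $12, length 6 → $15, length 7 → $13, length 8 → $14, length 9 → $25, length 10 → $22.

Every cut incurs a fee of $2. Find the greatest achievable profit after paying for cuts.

24

Build net[k] bottom-up: net[k] = max over allowed piece i of (p[i] + net[k−i]) − 2 per cut.
net[1] = 1
net[2] = 5
net[3] = 4  (first piece 1, then net[2]=5)
net[4] = 9
net[5] = 12
net[6] = 15
net[7] = 15  (first piece 2, then net[5]=12)
net[8] = 18  (first piece 2, then net[6]=15)
net[9] = 25
net[10] = 24  (first piece 1, then net[9]=25)
One optimal plan: pieces 9 + 1 (1 cut) → $26 − $2 = $24.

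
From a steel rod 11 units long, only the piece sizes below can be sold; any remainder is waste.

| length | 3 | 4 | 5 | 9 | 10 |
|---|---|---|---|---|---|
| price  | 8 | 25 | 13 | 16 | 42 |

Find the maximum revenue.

58

Let f[k] be the best obtainable value from length k. For each k, try every first piece i and keep the best of price[i] + f[k−i].
f[1] = 0
f[2] = 0
f[3] = 8
f[4] = 25
f[5] = 25
f[6] = 25
f[7] = 33  (first piece 3, then f[4]=25)
f[8] = 50  (first piece 4, then f[4]=25)
f[9] = 50
f[10] = 50
f[11] = 58  (first piece 3, then f[8]=50)
One optimal cutting: 4 + 4 + 3 → $58.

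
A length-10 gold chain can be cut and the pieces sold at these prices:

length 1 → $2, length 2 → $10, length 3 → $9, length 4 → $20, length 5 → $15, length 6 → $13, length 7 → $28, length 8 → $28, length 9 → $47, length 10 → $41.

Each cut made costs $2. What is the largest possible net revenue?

47

Build r[k] bottom-up: r[k] = max over allowed piece i of (p[i] + r[k−i]) − 2 per cut.
r[1] = 2
r[2] = max(2+2-2, 10+0) = 10
r[3] = max(2+10-2, 10+2-2, 9+0) = 10
r[4] = max(2+10-2, 10+10-2, 9+2-2, 20+0) = 20
r[5] = max(2+20-2, 10+10-2, 9+10-2, 20+2-2, 15+0) = 20
r[6] = max(2+20-2, 10+20-2, 9+10-2, 20+10-2, 15+2-2, 13+0) = 28
r[7] = max(2+28-2, 10+20-2, 9+20-2, …, 13+2-2, 28+0) = 28
r[8] = max(2+28-2, 10+28-2, 9+20-2, …, 28+2-2, 28+0) = 38
r[9] = max(2+38-2, 10+28-2, 9+28-2, …, 28+2-2, 47+0) = 47
r[10] = max(2+47-2, 10+38-2, 9+28-2, …, 47+2-2, 41+0) = 47
One optimal plan: pieces 9 + 1 (1 cut) → $49 − $2 = $47.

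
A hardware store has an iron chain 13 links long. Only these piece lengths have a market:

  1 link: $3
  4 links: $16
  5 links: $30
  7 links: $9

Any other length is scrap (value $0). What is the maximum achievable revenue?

69

Consider every possible first cut. r[k] is the best of p[i]+r[k−i] over all sellable i≤k.
r[1] = 3
r[2] = 6  (first piece 1, then r[1]=3)
r[3] = 9  (first piece 1, then r[2]=6)
r[4] = 16
r[5] = 30
r[6] = 33  (first piece 1, then r[5]=30)
r[7] = 36  (first piece 1, then r[6]=33)
r[8] = 39  (first piece 1, then r[7]=36)
r[9] = 46  (first piece 4, then r[5]=30)
r[10] = 60  (first piece 5, then r[5]=30)
r[11] = 63  (first piece 1, then r[10]=60)
r[12] = 66  (first piece 1, then r[11]=63)
r[13] = 69  (first piece 1, then r[12]=66)
One optimal cutting: 5 + 5 + 1 + 1 + 1 → $69.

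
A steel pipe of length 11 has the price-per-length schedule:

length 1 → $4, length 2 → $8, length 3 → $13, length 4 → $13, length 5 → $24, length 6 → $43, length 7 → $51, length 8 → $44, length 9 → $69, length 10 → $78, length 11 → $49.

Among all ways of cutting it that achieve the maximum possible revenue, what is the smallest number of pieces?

2

Consider every possible first cut. r[k] is the best of p[i]+r[k−i] over all sellable i≤k.
r[1] = 4
r[2] = max(4+4, 8+0) = 8
r[3] = max(4+8, 8+4, 13+0) = 13
r[4] = max(4+13, 8+8, 13+4, 13+0) = 17
r[5] = max(4+17, 8+13, 13+8, 13+4, 24+0) = 24
r[6] = max(4+24, 8+17, 13+13, 13+8, 24+4, 43+0) = 43
r[7] = max(4+43, 8+24, 13+17, …, 43+4, 51+0) = 51
r[8] = max(4+51, 8+43, 13+24, …, 51+4, 44+0) = 55
r[9] = max(4+55, 8+51, 13+43, …, 44+4, 69+0) = 69
r[10] = max(4+69, 8+55, 13+51, …, 69+4, 78+0) = 78
r[11] = max(4+78, 8+69, 13+55, …, 78+4, 49+0) = 82
Maximum revenue is $82.
Now minimize piece count subject to staying optimal: for each k, pieces[k] = 1 + min over i with p[i]+r[k−i]=r[k] of pieces[k−i].
pieces[8] = 2
pieces[9] = 1
pieces[10] = 1
pieces[11] = 2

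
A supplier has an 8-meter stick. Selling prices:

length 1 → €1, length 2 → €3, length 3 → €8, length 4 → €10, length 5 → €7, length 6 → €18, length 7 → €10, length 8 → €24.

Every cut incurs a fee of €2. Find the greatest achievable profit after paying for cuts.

24

Consider every possible first cut. r[k] is the best of p[i]+r[k−i] over all sellable i≤k, charging 2 whenever i<k.
r[1] = 1
r[2] = max(1+1-2, 3+0) = 3
r[3] = max(1+3-2, 3+1-2, 8+0) = 8
r[4] = max(1+8-2, 3+3-2, 8+1-2, 10+0) = 10
r[5] = max(1+10-2, 3+8-2, 8+3-2, 10+1-2, 7+0) = 9
r[6] = max(1+9-2, 3+10-2, 8+8-2, 10+3-2, 7+1-2, 18+0) = 18
r[7] = max(1+18-2, 3+9-2, 8+10-2, …, 18+1-2, 10+0) = 17
r[8] = max(1+17-2, 3+18-2, 8+9-2, …, 10+1-2, 24+0) = 24
Best is to make no cuts and sell whole for €24.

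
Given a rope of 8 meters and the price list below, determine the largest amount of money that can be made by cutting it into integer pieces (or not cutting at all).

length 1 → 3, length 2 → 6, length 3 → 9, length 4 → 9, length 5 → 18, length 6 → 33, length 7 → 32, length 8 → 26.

39

Let r[k] be the best obtainable value from length k. For each k, try every first piece i and keep the best of price[i] + r[k−i].
r[1] = 3
r[2] = max(3+3, 6+0) = 6
r[3] = max(3+6, 6+3, 9+0) = 9
r[4] = max(3+9, 6+6, 9+3, 9+0) = 12
r[5] = max(3+12, 6+9, 9+6, 9+3, 18+0) = 18
r[6] = max(3+18, 6+12, 9+9, 9+6, 18+3, 33+0) = 33
r[7] = max(3+33, 6+18, 9+12, …, 33+3, 32+0) = 36
r[8] = max(3+36, 6+33, 9+18, …, 32+3, 26+0) = 39
One optimal cutting: 6 + 1 + 1 → 33 + 3 + 3 = 39.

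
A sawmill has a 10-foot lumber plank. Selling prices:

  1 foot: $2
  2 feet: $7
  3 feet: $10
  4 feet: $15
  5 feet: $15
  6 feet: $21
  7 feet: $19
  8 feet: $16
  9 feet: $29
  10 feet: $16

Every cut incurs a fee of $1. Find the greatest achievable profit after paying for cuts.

35

Let r[k] be the best obtainable value from length k. For each k, try every first piece i and keep the best of price[i] + r[k−i] minus the 1 cut fee when i<k.
r[1] = 2
r[2] = max(2+2-1, 7+0) = 7
r[3] = max(2+7-1, 7+2-1, 10+0) = 10
r[4] = max(2+10-1, 7+7-1, 10+2-1, 15+0) = 15
r[5] = max(2+15-1, 7+10-1, 10+7-1, 15+2-1, 15+0) = 16
r[6] = max(2+16-1, 7+15-1, 10+10-1, 15+7-1, 15+2-1, 21+0) = 21
r[7] = max(2+21-1, 7+16-1, 10+15-1, …, 21+2-1, 19+0) = 24
r[8] = max(2+24-1, 7+21-1, 10+16-1, …, 19+2-1, 16+0) = 29
r[9] = max(2+29-1, 7+24-1, 10+21-1, …, 16+2-1, 29+0) = 30
r[10] = max(2+30-1, 7+29-1, 10+24-1, …, 29+2-1, 16+0) = 35
One optimal plan: pieces 4 + 4 + 2 (2 cuts) → $37 − $2 = $35.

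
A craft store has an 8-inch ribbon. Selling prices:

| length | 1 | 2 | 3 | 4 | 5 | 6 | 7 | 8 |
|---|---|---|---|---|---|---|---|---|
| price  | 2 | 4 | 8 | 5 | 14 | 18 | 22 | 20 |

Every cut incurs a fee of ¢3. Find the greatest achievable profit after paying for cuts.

21

Let net[k] be the best obtainable value from length k. For each k, try every first piece i and keep the best of price[i] + net[k−i] minus the 3 cut fee when i<k.
net[1] = 2
net[2] = max(2+2-3, 4+0) = 4
net[3] = max(2+4-3, 4+2-3, 8+0) = 8
net[4] = max(2+8-3, 4+4-3, 8+2-3, 5+0) = 7
net[5] = max(2+7-3, 4+8-3, 8+4-3, 5+2-3, 14+0) = 14
net[6] = max(2+14-3, 4+7-3, 8+8-3, 5+4-3, 14+2-3, 18+0) = 18
net[7] = max(2+18-3, 4+14-3, 8+7-3, …, 18+2-3, 22+0) = 22
net[8] = max(2+22-3, 4+18-3, 8+14-3, …, 22+2-3, 20+0) = 21
One optimal plan: pieces 7 + 1 (1 cut) → ¢24 − ¢3 = ¢21.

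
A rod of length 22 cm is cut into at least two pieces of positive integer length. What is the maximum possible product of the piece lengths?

Fill f[k] for k=2..22: at each k try every first piece i and multiply by the better of (k−i) uncut or f[k−i].
f[2] = 1·max(1,0) = 1·1 = 1
f[3] = 1·max(2,1) = 1·2 = 2
f[4] = 2·max(2,1) = 2·2 = 4
f[5] = 2·max(3,2) = 2·3 = 6
f[6] = 3·max(3,2) = 3·3 = 9
f[7] = 2·max(5,6) = 2·6 = 12
f[8] = 2·max(6,9) = 2·9 = 18
f[9] = 3·max(6,9) = 3·9 = 27
f[10] = 2·max(8,18) = 2·18 = 36
f[11] = 2·max(9,27) = 2·27 = 54
f[12] = 3·max(9,27) = 3·27 = 81
f[13] = 2·max(11,54) = 2·54 = 108
f[14] = 2·max(12,81) = 2·81 = 162
f[15] = 3·max(12,81) = 3·81 = 243
f[16] = 2·max(14,162) = 2·162 = 324
f[17] = 2·max(15,243) = 2·243 = 486
f[18] = 3·max(15,243) = 3·243 = 729
f[19] = 2·max(17,486) = 2·486 = 972
f[20] = 2·max(18,729) = 2·729 = 1458
f[21] = 3·max(18,729) = 3·729 = 2187
f[22] = 2·max(20,1458) = 2·1458 = 2916
One optimal split: 3 + 3 + 3 + 3 + 3 + 3 + 2 + 2; product 3·3·3·3·3·3·2·2 = 2916.

2916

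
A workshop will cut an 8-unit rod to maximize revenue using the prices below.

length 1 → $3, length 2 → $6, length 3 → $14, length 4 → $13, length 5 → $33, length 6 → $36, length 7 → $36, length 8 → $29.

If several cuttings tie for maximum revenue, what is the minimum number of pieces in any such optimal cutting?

Build r[k] bottom-up: r[k] = max over allowed piece i of (p[i] + r[k−i]).
r[1] = 3
r[2] = max(3+3, 6+0) = 6
r[3] = max(3+6, 6+3, 14+0) = 14
r[4] = max(3+14, 6+6, 14+3, 13+0) = 17
r[5] = max(3+17, 6+14, 14+6, 13+3, 33+0) = 33
r[6] = max(3+33, 6+17, 14+14, 13+6, 33+3, 36+0) = 36
r[7] = max(3+36, 6+33, 14+17, …, 36+3, 36+0) = 39
r[8] = max(3+39, 6+36, 14+33, …, 36+3, 29+0) = 47
Maximum revenue is $47.
Now minimize piece count subject to staying optimal: for each k, pieces[k] = 1 + min over i with p[i]+r[k−i]=r[k] of pieces[k−i].
pieces[5] = 1
pieces[6] = 1
pieces[7] = 2
pieces[8] = 2

2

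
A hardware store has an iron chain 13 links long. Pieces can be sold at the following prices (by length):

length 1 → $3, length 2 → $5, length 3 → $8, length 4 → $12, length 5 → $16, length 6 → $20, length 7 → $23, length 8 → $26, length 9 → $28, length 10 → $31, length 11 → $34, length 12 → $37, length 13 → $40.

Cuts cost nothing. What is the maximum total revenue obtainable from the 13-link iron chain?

43

Build v[k] bottom-up: v[k] = max over allowed piece i of (p[i] + v[k−i]).
v[1] = 3
v[2] = 6  (first piece 1, then v[1]=3)
v[3] = 9  (first piece 1, then v[2]=6)
v[4] = 12  (first piece 1, then v[3]=9)
v[5] = 16
v[6] = 20
v[7] = 23  (first piece 1, then v[6]=20)
v[8] = 26  (first piece 1, then v[7]=23)
v[9] = 29  (first piece 1, then v[8]=26)
v[10] = 32  (first piece 1, then v[9]=29)
v[11] = 36  (first piece 5, then v[6]=20)
v[12] = 40  (first piece 6, then v[6]=20)
v[13] = 43  (first piece 1, then v[12]=40)
One optimal cutting: 6 + 6 + 1 → $20 + $20 + $3 = $43.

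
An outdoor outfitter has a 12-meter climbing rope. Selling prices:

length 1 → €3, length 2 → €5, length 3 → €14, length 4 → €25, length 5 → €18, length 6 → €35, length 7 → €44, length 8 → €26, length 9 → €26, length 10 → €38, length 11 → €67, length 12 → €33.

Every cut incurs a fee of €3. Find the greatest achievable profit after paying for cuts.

69

Build net[k] bottom-up: net[k] = max over allowed piece i of (p[i] + net[k−i]) − 3 per cut.
net[1] = 3
net[2] = 5
net[3] = 14
net[4] = 25
net[5] = 25  (first piece 1, then net[4]=25)
net[6] = 35
net[7] = 44
net[8] = 47  (first piece 4, then net[4]=25)
net[9] = 47  (first piece 1, then net[8]=47)
net[10] = 57  (first piece 4, then net[6]=35)
net[11] = 67
net[12] = 69  (first piece 4, then net[8]=47)
One optimal plan: pieces 4 + 4 + 4 (2 cuts) → €75 − €6 = €69.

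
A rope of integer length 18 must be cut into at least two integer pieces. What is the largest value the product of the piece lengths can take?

Define prod[k] = max over 1≤i<k of i · max(k−i, prod[k−i]); the inner max lets the remainder stay uncut if that's better.
prod[2] = 1*max(1,0) = 1*1 = 1
prod[3] = max(1*2, 2*1) = 2
prod[4] = max(1*3, 2*2, 3*1) = 4
prod[5] = max(1*4, 2*3, 3*2, 4*1) = 6
prod[6] = max(1*6, 2*4, 3*3, 4*2, 5*1) = 9
prod[7] = max(1*9, 2*6, 3*4, 4*3, 5*2, 6*1) = 12
prod[8] = max(1*12, 2*9, 3*6, …, 6*2, 7*1) = 18
prod[9] = max(1*18, 2*12, 3*9, …, 7*2, 8*1) = 27
prod[10] = max(1*27, 2*18, 3*12, …, 8*2, 9*1) = 36
prod[11] = max(1*36, 2*27, 3*18, …, 9*2, 10*1) = 54
prod[12] = max(1*54, 2*36, 3*27, …, 10*2, 11*1) = 81
prod[13] = max(1*81, 2*54, 3*36, …, 11*2, 12*1) = 108
prod[14] = max(1*108, 2*81, 3*54, …, 12*2, 13*1) = 162
prod[15] = max(1*162, 2*108, 3*81, …, 13*2, 14*1) = 243
prod[16] = max(1*243, 2*162, 3*108, …, 14*2, 15*1) = 324
prod[17] = max(1*324, 2*243, 3*162, …, 15*2, 16*1) = 486
prod[18] = max(1*486, 2*324, 3*243, …, 16*2, 17*1) = 729
One optimal split: 3 + 3 + 3 + 3 + 3 + 3; product 3*3*3*3*3*3 = 729.

729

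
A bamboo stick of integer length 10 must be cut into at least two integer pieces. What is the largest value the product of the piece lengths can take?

36

Define prod[k] = max over 1≤i<k of i · max(k−i, prod[k−i]); the inner max lets the remainder stay uncut if that's better.
prod[2] = 1·max(1,0) = 1·1 = 1
prod[3] = 1·max(2,1) = 1·2 = 2
prod[4] = 2·max(2,1) = 2·2 = 4
prod[5] = 2·max(3,2) = 2·3 = 6
prod[6] = 3·max(3,2) = 3·3 = 9
prod[7] = 2·max(5,6) = 2·6 = 12
prod[8] = 2·max(6,9) = 2·9 = 18
prod[9] = 3·max(6,9) = 3·9 = 27
prod[10] = 2·max(8,18) = 2·18 = 36
One optimal split: 3 + 3 + 2 + 2; product 3·3·2·2 = 36.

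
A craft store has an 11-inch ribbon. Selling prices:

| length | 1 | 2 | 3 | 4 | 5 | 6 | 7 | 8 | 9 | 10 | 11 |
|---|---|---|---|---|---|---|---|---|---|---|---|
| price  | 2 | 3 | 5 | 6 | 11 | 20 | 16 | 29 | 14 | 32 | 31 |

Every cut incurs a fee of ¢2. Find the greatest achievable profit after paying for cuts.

Build r[k] bottom-up: r[k] = max over allowed piece i of (p[i] + r[k−i]) − 2 per cut.
r[1] = 2
r[2] = max(2+2-2, 3+0) = 3
r[3] = max(2+3-2, 3+2-2, 5+0) = 5
r[4] = max(2+5-2, 3+3-2, 5+2-2, 6+0) = 6
r[5] = max(2+6-2, 3+5-2, 5+3-2, 6+2-2, 11+0) = 11
r[6] = max(2+11-2, 3+6-2, 5+5-2, 6+3-2, 11+2-2, 20+0) = 20
r[7] = max(2+20-2, 3+11-2, 5+6-2, …, 20+2-2, 16+0) = 20
r[8] = max(2+20-2, 3+20-2, 5+11-2, …, 16+2-2, 29+0) = 29
r[9] = max(2+29-2, 3+20-2, 5+20-2, …, 29+2-2, 14+0) = 29
r[10] = max(2+29-2, 3+29-2, 5+20-2, …, 14+2-2, 32+0) = 32
r[11] = max(2+32-2, 3+29-2, 5+29-2, …, 32+2-2, 31+0) = 32
One optimal plan: pieces 10 + 1 (1 cut) → ¢34 − ¢2 = ¢32.

32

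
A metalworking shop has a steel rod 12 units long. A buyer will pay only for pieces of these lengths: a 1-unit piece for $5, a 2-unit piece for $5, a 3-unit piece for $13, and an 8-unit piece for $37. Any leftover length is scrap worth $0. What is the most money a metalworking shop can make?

Build r[k] bottom-up: r[k] = max over allowed piece i of (p[i] + r[k−i]).
r[1] = 5
r[2] = max(5+5, 5+0) = 10
r[3] = max(5+10, 5+5, 13+0) = 15
r[4] = max(5+15, 5+10, 13+5) = 20
r[5] = max(5+20, 5+15, 13+10) = 25
r[6] = max(5+25, 5+20, 13+15) = 30
r[7] = max(5+30, 5+25, 13+20) = 35
r[8] = max(5+35, 5+30, 13+25, 37+0) = 40
r[9] = max(5+40, 5+35, 13+30, 37+5) = 45
r[10] = max(5+45, 5+40, 13+35, 37+10) = 50
r[11] = max(5+50, 5+45, 13+40, 37+15) = 55
r[12] = max(5+55, 5+50, 13+45, 37+20) = 60
One optimal cutting: 1 + 1 + 1 + 1 + 1 + 1 + 1 + 1 + 1 + 1 + 1 + 1 → $60.

60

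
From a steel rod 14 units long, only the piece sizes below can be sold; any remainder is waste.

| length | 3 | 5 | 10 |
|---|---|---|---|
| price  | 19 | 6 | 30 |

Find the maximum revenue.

76

Build f[k] bottom-up: f[k] = max over allowed piece i of (p[i] + f[k−i]).
f[1] = 0
f[2] = 0
f[3] = 19
f[4] = 19
f[5] = max(19+0, 6+0) = 19
f[6] = max(19+19, 6+0) = 38
f[7] = max(19+19, 6+0) = 38
f[8] = max(19+19, 6+19) = 38
f[9] = max(19+38, 6+19) = 57
f[10] = max(19+38, 6+19, 30+0) = 57
f[11] = max(19+38, 6+38, 30+0) = 57
f[12] = max(19+57, 6+38, 30+0) = 76
f[13] = max(19+57, 6+38, 30+19) = 76
f[14] = max(19+57, 6+57, 30+19) = 76
One optimal cutting: pieces 3 + 3 + 3 + 3 with 2 units of scrap → $76.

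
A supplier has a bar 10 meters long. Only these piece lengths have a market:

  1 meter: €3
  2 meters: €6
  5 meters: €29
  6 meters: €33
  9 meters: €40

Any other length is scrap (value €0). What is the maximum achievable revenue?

Consider every possible first cut. r[k] is the best of p[i]+r[k−i] over all sellable i≤k.
r[1] = 3
r[2] = 6  (first piece 1, then r[1]=3)
r[3] = 9  (first piece 1, then r[2]=6)
r[4] = 12  (first piece 1, then r[3]=9)
r[5] = 29
r[6] = 33
r[7] = 36  (first piece 1, then r[6]=33)
r[8] = 39  (first piece 1, then r[7]=36)
r[9] = 42  (first piece 1, then r[8]=39)
r[10] = 58  (first piece 5, then r[5]=29)
One optimal cutting: 5 + 5 → €58.

58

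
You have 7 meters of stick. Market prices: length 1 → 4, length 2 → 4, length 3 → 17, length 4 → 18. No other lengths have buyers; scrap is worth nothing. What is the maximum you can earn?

38

Consider every possible first cut. best[k] is the best of p[i]+best[k−i] over all sellable i≤k.
best[1] = 4
best[2] = max(4+4, 4+0) = 8
best[3] = max(4+8, 4+4, 17+0) = 17
best[4] = max(4+17, 4+8, 17+4, 18+0) = 21
best[5] = max(4+21, 4+17, 17+8, 18+4) = 25
best[6] = max(4+25, 4+21, 17+17, 18+8) = 34
best[7] = max(4+34, 4+25, 17+21, 18+17) = 38
One optimal cutting: 3 + 3 + 1 → 38.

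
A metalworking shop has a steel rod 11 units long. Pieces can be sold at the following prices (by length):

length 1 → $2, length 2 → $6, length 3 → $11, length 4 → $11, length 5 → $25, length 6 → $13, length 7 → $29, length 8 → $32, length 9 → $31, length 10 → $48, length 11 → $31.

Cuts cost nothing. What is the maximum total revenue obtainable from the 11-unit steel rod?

Let best[k] be the best obtainable value from length k. For each k, try every first piece i and keep the best of price[i] + best[k−i].
best[1] = 2
best[2] = max(2+2, 6+0) = 6
best[3] = max(2+6, 6+2, 11+0) = 11
best[4] = max(2+11, 6+6, 11+2, 11+0) = 13
best[5] = max(2+13, 6+11, 11+6, 11+2, 25+0) = 25
best[6] = max(2+25, 6+13, 11+11, 11+6, 25+2, 13+0) = 27
best[7] = max(2+27, 6+25, 11+13, …, 13+2, 29+0) = 31
best[8] = max(2+31, 6+27, 11+25, …, 29+2, 32+0) = 36
best[9] = max(2+36, 6+31, 11+27, …, 32+2, 31+0) = 38
best[10] = max(2+38, 6+36, 11+31, …, 31+2, 48+0) = 50
best[11] = max(2+50, 6+38, 11+36, …, 48+2, 31+0) = 52
One optimal cutting: 5 + 5 + 1 → $25 + $25 + $2 = $52.

52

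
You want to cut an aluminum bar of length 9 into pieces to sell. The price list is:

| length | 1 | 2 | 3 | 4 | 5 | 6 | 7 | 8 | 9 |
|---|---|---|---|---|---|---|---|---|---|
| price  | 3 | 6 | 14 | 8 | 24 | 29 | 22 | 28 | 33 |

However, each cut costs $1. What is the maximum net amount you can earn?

Let net[k] be the best obtainable value from length k. For each k, try every first piece i and keep the best of price[i] + net[k−i] minus the 1 cut fee when i<k.
net[1] = 3
net[2] = 6
net[3] = 14
net[4] = 16  (first piece 1, then net[3]=14)
net[5] = 24
net[6] = 29
net[7] = 31  (first piece 1, then net[6]=29)
net[8] = 37  (first piece 3, then net[5]=24)
net[9] = 42  (first piece 3, then net[6]=29)
One optimal plan: pieces 6 + 3 (1 cut) → $43 − $1 = $42.

42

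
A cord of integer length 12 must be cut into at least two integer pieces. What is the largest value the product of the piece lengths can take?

Define prod[k] = max over 1≤i<k of i · max(k−i, prod[k−i]); the inner max lets the remainder stay uncut if that's better.
prod[2] = 1*max(1,0) = 1*1 = 1
prod[3] = 1*max(2,1) = 1*2 = 2
prod[4] = 2*max(2,1) = 2*2 = 4
prod[5] = 2*max(3,2) = 2*3 = 6
prod[6] = 3*max(3,2) = 3*3 = 9
prod[7] = 2*max(5,6) = 2*6 = 12
prod[8] = 2*max(6,9) = 2*9 = 18
prod[9] = 3*max(6,9) = 3*9 = 27
prod[10] = 2*max(8,18) = 2*18 = 36
prod[11] = 2*max(9,27) = 2*27 = 54
prod[12] = 3*max(9,27) = 3*27 = 81
One optimal split: 3 + 3 + 3 + 3; product 3*3*3*3 = 81.

81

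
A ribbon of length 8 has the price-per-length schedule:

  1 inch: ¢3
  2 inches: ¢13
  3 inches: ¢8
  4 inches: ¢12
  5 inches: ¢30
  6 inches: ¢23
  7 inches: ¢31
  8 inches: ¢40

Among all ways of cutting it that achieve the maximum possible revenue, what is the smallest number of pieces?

Build r[k] bottom-up: r[k] = max over allowed piece i of (p[i] + r[k−i]).
r[1] = 3
r[2] = 13
r[3] = 16  (first piece 1, then r[2]=13)
r[4] = 26  (first piece 2, then r[2]=13)
r[5] = 30
r[6] = 39  (first piece 2, then r[4]=26)
r[7] = 43  (first piece 2, then r[5]=30)
r[8] = 52  (first piece 2, then r[6]=39)
Maximum revenue is ¢52.
Now minimize piece count subject to staying optimal: for each k, pieces[k] = 1 + min over i with p[i]+r[k−i]=r[k] of pieces[k−i].
pieces[5] = 1
pieces[6] = 3
pieces[7] = 2
pieces[8] = 4

4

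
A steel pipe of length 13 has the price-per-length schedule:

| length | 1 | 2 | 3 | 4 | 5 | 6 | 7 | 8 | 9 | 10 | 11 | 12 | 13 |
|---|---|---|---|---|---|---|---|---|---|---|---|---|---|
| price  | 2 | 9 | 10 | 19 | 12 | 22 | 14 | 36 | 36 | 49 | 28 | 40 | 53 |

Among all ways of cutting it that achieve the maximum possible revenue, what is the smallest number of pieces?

Consider every possible first cut. r[k] is the best of p[i]+r[k−i] over all sellable i≤k.
r[1] = 2
r[2] = max(2+2, 9+0) = 9
r[3] = max(2+9, 9+2, 10+0) = 11
r[4] = max(2+11, 9+9, 10+2, 19+0) = 19
r[5] = max(2+19, 9+11, 10+9, 19+2, 12+0) = 21
r[6] = max(2+21, 9+19, 10+11, 19+9, 12+2, 22+0) = 28
r[7] = max(2+28, 9+21, 10+19, …, 22+2, 14+0) = 30
r[8] = max(2+30, 9+28, 10+21, …, 14+2, 36+0) = 38
r[9] = max(2+38, 9+30, 10+28, …, 36+2, 36+0) = 40
r[10] = max(2+40, 9+38, 10+30, …, 36+2, 49+0) = 49
r[11] = max(2+49, 9+40, 10+38, …, 49+2, 28+0) = 51
r[12] = max(2+51, 9+49, 10+40, …, 28+2, 40+0) = 58
r[13] = max(2+58, 9+51, 10+49, …, 40+2, 53+0) = 60
Maximum revenue is $60.
Now minimize piece count subject to staying optimal: for each k, pieces[k] = 1 + min over i with p[i]+r[k−i]=r[k] of pieces[k−i].
pieces[10] = 1
pieces[11] = 2
pieces[12] = 2
pieces[13] = 3

3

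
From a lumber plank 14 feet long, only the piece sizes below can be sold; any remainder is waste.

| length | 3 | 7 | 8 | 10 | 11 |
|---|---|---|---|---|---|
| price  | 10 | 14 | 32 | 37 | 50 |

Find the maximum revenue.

Consider every possible first cut. best[k] is the best of p[i]+best[k−i] over all sellable i≤k.
best[1] = 0
best[2] = 0
best[3] = 10
best[4] = 10
best[5] = 10
best[6] = 20  (first piece 3, then best[3]=10)
best[7] = 20
best[8] = 32
best[9] = 32
best[10] = 37
best[11] = 50
best[12] = 50
best[13] = 50
best[14] = 60  (first piece 3, then best[11]=50)
One optimal cutting: 11 + 3 → $60.

60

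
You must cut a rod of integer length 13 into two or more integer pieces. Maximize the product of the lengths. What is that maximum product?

Let f[k] be the best product for length k (with at least one cut). For each first piece i, the rest contributes max(k−i, f[k−i]).
f[2] = 1·max(1,0) = 1·1 = 1
f[3] = 1·max(2,1) = 1·2 = 2
f[4] = 2·max(2,1) = 2·2 = 4
f[5] = 2·max(3,2) = 2·3 = 6
f[6] = 3·max(3,2) = 3·3 = 9
f[7] = 2·max(5,6) = 2·6 = 12
f[8] = 2·max(6,9) = 2·9 = 18
f[9] = 3·max(6,9) = 3·9 = 27
f[10] = 2·max(8,18) = 2·18 = 36
f[11] = 2·max(9,27) = 2·27 = 54
f[12] = 3·max(9,27) = 3·27 = 81
f[13] = 2·max(11,54) = 2·54 = 108
One optimal split: 3 + 3 + 3 + 2 + 2; product 3·3·3·2·2 = 108.

108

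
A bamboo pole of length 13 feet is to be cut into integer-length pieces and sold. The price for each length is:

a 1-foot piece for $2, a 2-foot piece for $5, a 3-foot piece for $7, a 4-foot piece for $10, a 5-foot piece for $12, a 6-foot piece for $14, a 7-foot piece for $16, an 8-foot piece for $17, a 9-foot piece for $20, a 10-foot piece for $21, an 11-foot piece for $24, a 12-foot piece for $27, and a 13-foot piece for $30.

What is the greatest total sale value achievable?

32

Build r[k] bottom-up: r[k] = max over allowed piece i of (p[i] + r[k−i]).
r[1] = 2
r[2] = max(2+2, 5+0) = 5
r[3] = max(2+5, 5+2, 7+0) = 7
r[4] = max(2+7, 5+5, 7+2, 10+0) = 10
r[5] = max(2+10, 5+7, 7+5, 10+2, 12+0) = 12
r[6] = max(2+12, 5+10, 7+7, 10+5, 12+2, 14+0) = 15
r[7] = max(2+15, 5+12, 7+10, …, 14+2, 16+0) = 17
r[8] = max(2+17, 5+15, 7+12, …, 16+2, 17+0) = 20
r[9] = max(2+20, 5+17, 7+15, …, 17+2, 20+0) = 22
r[10] = max(2+22, 5+20, 7+17, …, 20+2, 21+0) = 25
r[11] = max(2+25, 5+22, 7+20, …, 21+2, 24+0) = 27
r[12] = max(2+27, 5+25, 7+22, …, 24+2, 27+0) = 30
r[13] = max(2+30, 5+27, 7+25, …, 27+2, 30+0) = 32
One optimal cutting: 2 + 2 + 2 + 2 + 2 + 2 + 1 → $5 + $5 + $5 + $5 + $5 + $5 + $2 = $32.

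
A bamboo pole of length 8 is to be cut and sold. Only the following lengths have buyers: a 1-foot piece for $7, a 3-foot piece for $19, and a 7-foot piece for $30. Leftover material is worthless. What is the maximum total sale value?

56

Let best[k] be the best obtainable value from length k. For each k, try every first piece i and keep the best of price[i] + best[k−i].
best[1] = 7
best[2] = 14  (first piece 1, then best[1]=7)
best[3] = max(7+14, 19+0) = 21
best[4] = max(7+21, 19+7) = 28
best[5] = max(7+28, 19+14) = 35
best[6] = max(7+35, 19+21) = 42
best[7] = max(7+42, 19+28, 30+0) = 49
best[8] = max(7+49, 19+35, 30+7) = 56
One optimal cutting: 1 + 1 + 1 + 1 + 1 + 1 + 1 + 1 → $56.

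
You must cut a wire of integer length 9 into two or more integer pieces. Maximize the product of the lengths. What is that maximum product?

Let f[k] be the best product for length k (with at least one cut). For each first piece i, the rest contributes max(k−i, f[k−i]).
f[2] = 1·max(1,0) = 1·1 = 1
f[3] = 1·max(2,1) = 1·2 = 2
f[4] = 2·max(2,1) = 2·2 = 4
f[5] = 2·max(3,2) = 2·3 = 6
f[6] = 3·max(3,2) = 3·3 = 9
f[7] = 2·max(5,6) = 2·6 = 12
f[8] = 2·max(6,9) = 2·9 = 18
f[9] = 3·max(6,9) = 3·9 = 27
One optimal split: 3 + 3 + 3; product 3·3·3 = 27.

27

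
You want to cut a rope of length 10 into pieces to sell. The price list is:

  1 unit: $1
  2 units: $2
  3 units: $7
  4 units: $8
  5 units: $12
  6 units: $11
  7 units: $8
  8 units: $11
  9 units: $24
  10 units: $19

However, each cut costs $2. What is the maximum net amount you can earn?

Build r[k] bottom-up: r[k] = max over allowed piece i of (p[i] + r[k−i]) − 2 per cut.
r[1] = 1
r[2] = 2
r[3] = 7
r[4] = 8
r[5] = 12
r[6] = 12  (first piece 3, then r[3]=7)
r[7] = 13  (first piece 3, then r[4]=8)
r[8] = 17  (first piece 3, then r[5]=12)
r[9] = 24
r[10] = 23  (first piece 1, then r[9]=24)
One optimal plan: pieces 9 + 1 (1 cut) → $25 − $2 = $23.

23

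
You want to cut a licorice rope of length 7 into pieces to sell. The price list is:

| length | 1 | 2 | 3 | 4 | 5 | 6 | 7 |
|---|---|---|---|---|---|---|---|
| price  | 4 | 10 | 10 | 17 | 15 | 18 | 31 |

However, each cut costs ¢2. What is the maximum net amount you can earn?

Let r[k] be the best obtainable value from length k. For each k, try every first piece i and keep the best of price[i] + r[k−i] minus the 2 cut fee when i<k.
r[1] = 4
r[2] = max(4+4-2, 10+0) = 10
r[3] = max(4+10-2, 10+4-2, 10+0) = 12
r[4] = max(4+12-2, 10+10-2, 10+4-2, 17+0) = 18
r[5] = max(4+18-2, 10+12-2, 10+10-2, 17+4-2, 15+0) = 20
r[6] = max(4+20-2, 10+18-2, 10+12-2, 17+10-2, 15+4-2, 18+0) = 26
r[7] = max(4+26-2, 10+20-2, 10+18-2, …, 18+4-2, 31+0) = 31
Best is to make no cuts and sell whole for ¢31.

31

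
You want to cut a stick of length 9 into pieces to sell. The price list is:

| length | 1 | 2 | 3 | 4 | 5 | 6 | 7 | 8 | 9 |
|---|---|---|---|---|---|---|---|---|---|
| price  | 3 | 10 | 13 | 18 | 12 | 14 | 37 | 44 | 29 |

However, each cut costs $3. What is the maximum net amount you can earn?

44

Build r[k] bottom-up: r[k] = max over allowed piece i of (p[i] + r[k−i]) − 3 per cut.
r[1] = 3
r[2] = max(3+3-3, 10+0) = 10
r[3] = max(3+10-3, 10+3-3, 13+0) = 13
r[4] = max(3+13-3, 10+10-3, 13+3-3, 18+0) = 18
r[5] = max(3+18-3, 10+13-3, 13+10-3, 18+3-3, 12+0) = 20
r[6] = max(3+20-3, 10+18-3, 13+13-3, 18+10-3, 12+3-3, 14+0) = 25
r[7] = max(3+25-3, 10+20-3, 13+18-3, …, 14+3-3, 37+0) = 37
r[8] = max(3+37-3, 10+25-3, 13+20-3, …, 37+3-3, 44+0) = 44
r[9] = max(3+44-3, 10+37-3, 13+25-3, …, 44+3-3, 29+0) = 44
One optimal plan: pieces 8 + 1 (1 cut) → $47 − $3 = $44.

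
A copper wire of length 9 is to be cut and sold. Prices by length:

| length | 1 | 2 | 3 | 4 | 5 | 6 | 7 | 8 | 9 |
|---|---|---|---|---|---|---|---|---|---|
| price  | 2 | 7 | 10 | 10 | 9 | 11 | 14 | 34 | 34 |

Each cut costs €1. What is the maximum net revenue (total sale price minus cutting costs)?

35

Let net[k] be the best obtainable value from length k. For each k, try every first piece i and keep the best of price[i] + net[k−i] minus the 1 cut fee when i<k.
net[1] = 2
net[2] = 7
net[3] = 10
net[4] = 13  (first piece 2, then net[2]=7)
net[5] = 16  (first piece 2, then net[3]=10)
net[6] = 19  (first piece 2, then net[4]=13)
net[7] = 22  (first piece 2, then net[5]=16)
net[8] = 34
net[9] = 35  (first piece 1, then net[8]=34)
One optimal plan: pieces 8 + 1 (1 cut) → €36 − €1 = €35.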